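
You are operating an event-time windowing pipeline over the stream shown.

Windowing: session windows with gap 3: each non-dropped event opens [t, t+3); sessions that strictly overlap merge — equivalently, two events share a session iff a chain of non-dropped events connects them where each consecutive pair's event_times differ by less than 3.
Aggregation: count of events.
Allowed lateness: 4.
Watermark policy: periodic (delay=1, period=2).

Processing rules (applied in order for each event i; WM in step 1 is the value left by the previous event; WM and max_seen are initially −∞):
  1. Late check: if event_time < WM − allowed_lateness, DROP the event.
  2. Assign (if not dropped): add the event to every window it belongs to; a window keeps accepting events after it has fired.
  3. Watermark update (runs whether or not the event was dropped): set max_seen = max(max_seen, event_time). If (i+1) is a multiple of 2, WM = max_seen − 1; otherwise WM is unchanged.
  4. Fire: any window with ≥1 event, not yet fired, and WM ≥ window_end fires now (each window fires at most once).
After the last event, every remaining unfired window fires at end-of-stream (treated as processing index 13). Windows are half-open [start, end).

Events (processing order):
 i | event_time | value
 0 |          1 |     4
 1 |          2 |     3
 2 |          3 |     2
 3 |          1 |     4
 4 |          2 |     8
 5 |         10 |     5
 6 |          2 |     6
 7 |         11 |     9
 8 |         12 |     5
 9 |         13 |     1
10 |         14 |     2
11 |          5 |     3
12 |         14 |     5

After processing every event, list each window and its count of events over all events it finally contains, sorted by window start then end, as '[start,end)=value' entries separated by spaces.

i=0 t=1 v=4: → [1,4); WM=−∞
i=1 t=2 v=3: → [1,5); WM=1
i=2 t=3 v=2: → [1,6); WM=1
i=3 t=1 v=4: → [1,6); WM=2
i=4 t=2 v=8: → [1,6); WM=2
i=5 t=10 v=5: → [10,13); WM=9
i=6 t=2 v=6: DROP (t<9-4); WM=9
i=7 t=11 v=9: → [10,14); WM=10
i=8 t=12 v=5: → [10,15); WM=10
i=9 t=13 v=1: → [10,16); WM=12
i=10 t=14 v=2: → [10,17); WM=12
i=11 t=5 v=3: DROP (t<12-4); WM=13
i=12 t=14 v=5: → [10,17); WM=13

[1,6)=5 [10,17)=6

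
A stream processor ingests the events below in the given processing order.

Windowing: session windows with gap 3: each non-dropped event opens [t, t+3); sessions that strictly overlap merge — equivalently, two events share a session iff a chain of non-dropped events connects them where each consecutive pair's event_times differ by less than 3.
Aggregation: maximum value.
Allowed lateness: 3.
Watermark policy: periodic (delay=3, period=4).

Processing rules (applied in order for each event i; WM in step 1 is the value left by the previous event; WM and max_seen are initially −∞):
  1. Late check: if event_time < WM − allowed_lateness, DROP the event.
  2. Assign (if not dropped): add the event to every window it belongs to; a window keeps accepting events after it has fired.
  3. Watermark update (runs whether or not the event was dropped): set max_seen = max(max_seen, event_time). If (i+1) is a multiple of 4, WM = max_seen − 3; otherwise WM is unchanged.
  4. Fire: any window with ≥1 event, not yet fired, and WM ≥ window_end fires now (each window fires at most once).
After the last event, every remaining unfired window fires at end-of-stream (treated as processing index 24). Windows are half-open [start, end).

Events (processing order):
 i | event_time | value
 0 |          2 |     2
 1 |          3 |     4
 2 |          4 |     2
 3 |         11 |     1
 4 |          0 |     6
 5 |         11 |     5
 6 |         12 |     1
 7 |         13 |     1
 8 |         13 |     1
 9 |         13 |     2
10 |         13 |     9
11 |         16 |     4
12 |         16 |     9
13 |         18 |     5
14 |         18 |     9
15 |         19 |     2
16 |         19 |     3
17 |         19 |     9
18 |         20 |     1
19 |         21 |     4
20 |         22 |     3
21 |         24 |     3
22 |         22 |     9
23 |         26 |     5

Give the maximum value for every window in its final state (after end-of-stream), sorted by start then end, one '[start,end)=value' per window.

[2,7)=4 [11,16)=9 [16,29)=9

i=0 t=2 v=2: → [2,5); WM=−∞
i=1 t=3 v=4: → [2,6); WM=−∞
i=2 t=4 v=2: → [2,7); WM=−∞
i=3 t=11 v=1: → [11,14); WM=8
i=4 t=0 v=6: DROP (t<8-3); WM=8
i=5 t=11 v=5: → [11,14); WM=8
i=6 t=12 v=1: → [11,15); WM=8
i=7 t=13 v=1: → [11,16); WM=10
i=8 t=13 v=1: → [11,16); WM=10
i=9 t=13 v=2: → [11,16); WM=10
i=10 t=13 v=9: → [11,16); WM=10
i=11 t=16 v=4: → [16,19); WM=13
i=12 t=16 v=9: → [16,19); WM=13
i=13 t=18 v=5: → [16,21); WM=13
i=14 t=18 v=9: → [16,21); WM=13
i=15 t=19 v=2: → [16,22); WM=16
i=16 t=19 v=3: → [16,22); WM=16
i=17 t=19 v=9: → [16,22); WM=16
i=18 t=20 v=1: → [16,23); WM=16
i=19 t=21 v=4: → [16,24); WM=18
i=20 t=22 v=3: → [16,25); WM=18
i=21 t=24 v=3: → [16,27); WM=18
i=22 t=22 v=9: → [16,27); WM=18
i=23 t=26 v=5: → [16,29); WM=23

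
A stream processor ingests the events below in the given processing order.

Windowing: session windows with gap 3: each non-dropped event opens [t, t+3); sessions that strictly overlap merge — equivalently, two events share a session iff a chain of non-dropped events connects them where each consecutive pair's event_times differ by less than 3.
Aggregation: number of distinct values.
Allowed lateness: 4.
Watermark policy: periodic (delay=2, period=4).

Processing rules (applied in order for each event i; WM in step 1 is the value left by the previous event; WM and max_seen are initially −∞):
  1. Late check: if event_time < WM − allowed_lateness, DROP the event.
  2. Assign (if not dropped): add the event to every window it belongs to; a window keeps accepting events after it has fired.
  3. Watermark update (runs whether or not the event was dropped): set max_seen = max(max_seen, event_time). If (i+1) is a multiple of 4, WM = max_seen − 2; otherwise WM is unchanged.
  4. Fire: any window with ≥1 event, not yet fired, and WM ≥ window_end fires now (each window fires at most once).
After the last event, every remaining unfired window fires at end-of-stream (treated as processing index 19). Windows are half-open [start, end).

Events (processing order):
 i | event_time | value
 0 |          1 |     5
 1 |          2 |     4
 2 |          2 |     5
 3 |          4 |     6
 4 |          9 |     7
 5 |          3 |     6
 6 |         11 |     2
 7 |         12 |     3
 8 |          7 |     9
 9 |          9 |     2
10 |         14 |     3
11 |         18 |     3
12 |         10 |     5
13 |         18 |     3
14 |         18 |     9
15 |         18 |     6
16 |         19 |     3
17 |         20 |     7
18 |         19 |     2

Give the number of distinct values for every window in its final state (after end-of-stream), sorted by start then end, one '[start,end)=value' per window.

[1,7)=3 [7,17)=4 [18,23)=5

i=0 t=1 v=5: → [1,4); WM=−∞
i=1 t=2 v=4: → [1,5); WM=−∞
i=2 t=2 v=5: → [1,5); WM=−∞
i=3 t=4 v=6: → [1,7); WM=2
i=4 t=9 v=7: → [9,12); WM=2
i=5 t=3 v=6: → [1,7); WM=2
i=6 t=11 v=2: → [9,14); WM=2
i=7 t=12 v=3: → [9,15); WM=10
i=8 t=7 v=9: → [7,15); WM=10
i=9 t=9 v=2: → [7,15); WM=10
i=10 t=14 v=3: → [7,17); WM=10
i=11 t=18 v=3: → [18,21); WM=16
i=12 t=10 v=5: DROP (t<16-4); WM=16
i=13 t=18 v=3: → [18,21); WM=16
i=14 t=18 v=9: → [18,21); WM=16
i=15 t=18 v=6: → [18,21); WM=16
i=16 t=19 v=3: → [18,22); WM=16
i=17 t=20 v=7: → [18,23); WM=16
i=18 t=19 v=2: → [18,23); WM=16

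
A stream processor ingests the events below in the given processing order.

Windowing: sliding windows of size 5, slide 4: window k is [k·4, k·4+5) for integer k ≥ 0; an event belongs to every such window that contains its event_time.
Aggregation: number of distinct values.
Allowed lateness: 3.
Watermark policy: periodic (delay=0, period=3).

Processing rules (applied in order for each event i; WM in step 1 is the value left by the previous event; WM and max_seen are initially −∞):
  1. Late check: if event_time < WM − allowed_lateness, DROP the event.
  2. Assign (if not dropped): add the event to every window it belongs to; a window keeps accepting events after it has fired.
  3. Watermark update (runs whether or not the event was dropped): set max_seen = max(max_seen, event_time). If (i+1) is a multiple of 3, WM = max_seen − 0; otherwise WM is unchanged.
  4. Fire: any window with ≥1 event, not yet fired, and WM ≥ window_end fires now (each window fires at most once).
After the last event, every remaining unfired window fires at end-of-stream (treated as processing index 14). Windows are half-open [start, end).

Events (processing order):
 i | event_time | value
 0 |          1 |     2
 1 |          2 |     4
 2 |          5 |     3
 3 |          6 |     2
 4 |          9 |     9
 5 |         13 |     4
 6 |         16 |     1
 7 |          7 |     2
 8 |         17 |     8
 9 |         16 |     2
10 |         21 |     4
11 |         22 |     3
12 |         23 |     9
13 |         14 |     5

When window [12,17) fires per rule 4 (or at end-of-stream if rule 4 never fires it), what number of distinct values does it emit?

i=0 t=1 v=2: → [0,5); WM=−∞
i=1 t=2 v=4: → [0,5); WM=−∞
i=2 t=5 v=3: → [4,9); WM=5; [0,5) fires=2
i=3 t=6 v=2: → [4,9); WM=5
i=4 t=9 v=9: → [8,13); WM=5
i=5 t=13 v=4: → [12,17); WM=13; [4,9) fires=2 [8,13) fires=1
i=6 t=16 v=1: → [16,21),[12,17); WM=13
i=7 t=7 v=2: DROP (t<13-3); WM=13
i=8 t=17 v=8: → [16,21); WM=17; [12,17) fires=2
i=9 t=16 v=2: → [16,21),[12,17); WM=17
i=10 t=21 v=4: → [20,25); WM=17
i=11 t=22 v=3: → [20,25); WM=22; [16,21) fires=3
i=12 t=23 v=9: → [20,25); WM=22
i=13 t=14 v=5: DROP (t<22-3); WM=22

2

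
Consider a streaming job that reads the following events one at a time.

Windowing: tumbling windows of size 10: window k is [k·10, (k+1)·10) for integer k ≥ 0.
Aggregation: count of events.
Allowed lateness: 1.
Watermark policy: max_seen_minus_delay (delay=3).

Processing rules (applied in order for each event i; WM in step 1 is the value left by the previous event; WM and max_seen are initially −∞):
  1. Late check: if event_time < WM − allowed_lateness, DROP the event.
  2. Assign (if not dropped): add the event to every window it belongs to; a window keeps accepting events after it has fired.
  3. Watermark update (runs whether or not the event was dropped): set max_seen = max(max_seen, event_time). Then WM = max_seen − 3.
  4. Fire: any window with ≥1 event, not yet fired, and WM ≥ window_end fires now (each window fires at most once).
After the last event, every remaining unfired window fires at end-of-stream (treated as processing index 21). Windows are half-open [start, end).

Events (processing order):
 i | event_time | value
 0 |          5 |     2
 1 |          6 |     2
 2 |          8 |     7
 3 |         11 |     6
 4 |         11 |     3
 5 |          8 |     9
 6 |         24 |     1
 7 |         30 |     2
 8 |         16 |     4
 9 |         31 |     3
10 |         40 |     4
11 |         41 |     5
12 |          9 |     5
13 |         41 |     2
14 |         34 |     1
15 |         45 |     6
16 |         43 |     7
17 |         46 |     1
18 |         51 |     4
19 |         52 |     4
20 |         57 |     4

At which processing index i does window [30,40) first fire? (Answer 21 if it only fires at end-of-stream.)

i=0 t=5 v=2: → [0,10); WM=2
i=1 t=6 v=2: → [0,10); WM=3
i=2 t=8 v=7: → [0,10); WM=5
i=3 t=11 v=6: → [10,20); WM=8
i=4 t=11 v=3: → [10,20); WM=8
i=5 t=8 v=9: → [0,10); WM=8
i=6 t=24 v=1: → [20,30); WM=21; [0,10) fires=4 [10,20) fires=2
i=7 t=30 v=2: → [30,40); WM=27
i=8 t=16 v=4: DROP (t<27-1); WM=27
i=9 t=31 v=3: → [30,40); WM=28
i=10 t=40 v=4: → [40,50); WM=37; [20,30) fires=1
i=11 t=41 v=5: → [40,50); WM=38
i=12 t=9 v=5: DROP (t<38-1); WM=38
i=13 t=41 v=2: → [40,50); WM=38
i=14 t=34 v=1: DROP (t<38-1); WM=38
i=15 t=45 v=6: → [40,50); WM=42; [30,40) fires=2
i=16 t=43 v=7: → [40,50); WM=42
i=17 t=46 v=1: → [40,50); WM=43
i=18 t=51 v=4: → [50,60); WM=48
i=19 t=52 v=4: → [50,60); WM=49
i=20 t=57 v=4: → [50,60); WM=54; [40,50) fires=6

15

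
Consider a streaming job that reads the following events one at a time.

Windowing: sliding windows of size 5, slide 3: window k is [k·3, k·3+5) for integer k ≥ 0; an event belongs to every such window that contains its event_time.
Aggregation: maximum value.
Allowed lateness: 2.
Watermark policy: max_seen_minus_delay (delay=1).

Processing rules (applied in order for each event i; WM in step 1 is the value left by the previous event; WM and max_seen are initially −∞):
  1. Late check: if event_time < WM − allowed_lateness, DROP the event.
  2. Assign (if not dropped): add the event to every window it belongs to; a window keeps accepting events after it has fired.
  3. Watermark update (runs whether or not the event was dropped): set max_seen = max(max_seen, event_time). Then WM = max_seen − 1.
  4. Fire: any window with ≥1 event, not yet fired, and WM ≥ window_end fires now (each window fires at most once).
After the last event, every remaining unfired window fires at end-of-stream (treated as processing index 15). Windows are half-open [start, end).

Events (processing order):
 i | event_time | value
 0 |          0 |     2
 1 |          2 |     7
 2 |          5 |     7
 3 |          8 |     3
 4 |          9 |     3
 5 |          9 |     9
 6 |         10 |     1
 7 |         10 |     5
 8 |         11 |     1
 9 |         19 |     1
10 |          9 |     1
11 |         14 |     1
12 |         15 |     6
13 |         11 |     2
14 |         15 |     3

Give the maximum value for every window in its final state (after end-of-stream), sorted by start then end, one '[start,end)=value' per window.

[0,5)=7 [3,8)=7 [6,11)=9 [9,14)=9 [15,20)=1 [18,23)=1

i=0 t=0 v=2: → [0,5); WM=-1
i=1 t=2 v=7: → [0,5); WM=1
i=2 t=5 v=7: → [3,8); WM=4
i=3 t=8 v=3: → [6,11); WM=7; [0,5) fires=7
i=4 t=9 v=3: → [9,14),[6,11); WM=8; [3,8) fires=7
i=5 t=9 v=9: → [9,14),[6,11); WM=8
i=6 t=10 v=1: → [9,14),[6,11); WM=9
i=7 t=10 v=5: → [9,14),[6,11); WM=9
i=8 t=11 v=1: → [9,14); WM=10
i=9 t=19 v=1: → [18,23),[15,20); WM=18; [6,11) fires=9 [9,14) fires=9
i=10 t=9 v=1: DROP (t<18-2); WM=18
i=11 t=14 v=1: DROP (t<18-2); WM=18
i=12 t=15 v=6: DROP (t<18-2); WM=18
i=13 t=11 v=2: DROP (t<18-2); WM=18
i=14 t=15 v=3: DROP (t<18-2); WM=18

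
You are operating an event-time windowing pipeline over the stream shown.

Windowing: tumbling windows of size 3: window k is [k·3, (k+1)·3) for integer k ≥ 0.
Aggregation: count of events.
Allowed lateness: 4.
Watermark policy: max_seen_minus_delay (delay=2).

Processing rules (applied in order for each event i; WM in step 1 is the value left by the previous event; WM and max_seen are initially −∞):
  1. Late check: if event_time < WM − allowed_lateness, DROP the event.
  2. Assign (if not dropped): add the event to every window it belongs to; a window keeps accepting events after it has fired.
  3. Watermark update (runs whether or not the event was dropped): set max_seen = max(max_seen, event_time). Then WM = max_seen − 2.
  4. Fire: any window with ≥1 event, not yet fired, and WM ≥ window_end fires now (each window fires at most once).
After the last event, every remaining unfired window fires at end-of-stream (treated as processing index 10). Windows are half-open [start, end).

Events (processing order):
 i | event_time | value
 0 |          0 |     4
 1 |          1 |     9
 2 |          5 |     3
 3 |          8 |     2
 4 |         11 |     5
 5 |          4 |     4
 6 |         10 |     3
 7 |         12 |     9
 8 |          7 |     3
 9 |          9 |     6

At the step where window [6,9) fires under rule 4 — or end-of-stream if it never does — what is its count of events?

i=0 t=0 v=4: → [0,3); WM=-2
i=1 t=1 v=9: → [0,3); WM=-1
i=2 t=5 v=3: → [3,6); WM=3; [0,3) fires=2
i=3 t=8 v=2: → [6,9); WM=6; [3,6) fires=1
i=4 t=11 v=5: → [9,12); WM=9; [6,9) fires=1
i=5 t=4 v=4: DROP (t<9-4); WM=9
i=6 t=10 v=3: → [9,12); WM=9
i=7 t=12 v=9: → [12,15); WM=10
i=8 t=7 v=3: → [6,9); WM=10
i=9 t=9 v=6: → [9,12); WM=10

1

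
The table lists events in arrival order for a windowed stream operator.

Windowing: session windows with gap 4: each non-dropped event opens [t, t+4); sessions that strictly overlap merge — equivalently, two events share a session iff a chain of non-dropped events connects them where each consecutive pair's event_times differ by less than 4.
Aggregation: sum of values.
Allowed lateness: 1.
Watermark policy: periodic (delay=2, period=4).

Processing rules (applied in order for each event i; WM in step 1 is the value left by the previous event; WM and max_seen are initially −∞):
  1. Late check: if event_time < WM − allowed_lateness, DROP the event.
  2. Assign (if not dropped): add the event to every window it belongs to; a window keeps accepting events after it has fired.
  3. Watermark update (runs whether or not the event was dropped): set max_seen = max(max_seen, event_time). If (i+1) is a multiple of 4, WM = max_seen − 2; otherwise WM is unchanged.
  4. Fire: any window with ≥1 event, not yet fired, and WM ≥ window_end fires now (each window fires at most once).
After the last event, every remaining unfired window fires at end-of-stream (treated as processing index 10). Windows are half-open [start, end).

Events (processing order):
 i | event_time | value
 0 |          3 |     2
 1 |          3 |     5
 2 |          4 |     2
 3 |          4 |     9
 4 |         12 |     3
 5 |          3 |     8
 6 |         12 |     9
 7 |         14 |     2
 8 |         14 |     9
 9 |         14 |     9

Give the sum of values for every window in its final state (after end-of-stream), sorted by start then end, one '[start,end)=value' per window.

[3,8)=26 [12,18)=32

i=0 t=3 v=2: → [3,7); WM=−∞
i=1 t=3 v=5: → [3,7); WM=−∞
i=2 t=4 v=2: → [3,8); WM=−∞
i=3 t=4 v=9: → [3,8); WM=2
i=4 t=12 v=3: → [12,16); WM=2
i=5 t=3 v=8: → [3,8); WM=2
i=6 t=12 v=9: → [12,16); WM=2
i=7 t=14 v=2: → [12,18); WM=12
i=8 t=14 v=9: → [12,18); WM=12
i=9 t=14 v=9: → [12,18); WM=12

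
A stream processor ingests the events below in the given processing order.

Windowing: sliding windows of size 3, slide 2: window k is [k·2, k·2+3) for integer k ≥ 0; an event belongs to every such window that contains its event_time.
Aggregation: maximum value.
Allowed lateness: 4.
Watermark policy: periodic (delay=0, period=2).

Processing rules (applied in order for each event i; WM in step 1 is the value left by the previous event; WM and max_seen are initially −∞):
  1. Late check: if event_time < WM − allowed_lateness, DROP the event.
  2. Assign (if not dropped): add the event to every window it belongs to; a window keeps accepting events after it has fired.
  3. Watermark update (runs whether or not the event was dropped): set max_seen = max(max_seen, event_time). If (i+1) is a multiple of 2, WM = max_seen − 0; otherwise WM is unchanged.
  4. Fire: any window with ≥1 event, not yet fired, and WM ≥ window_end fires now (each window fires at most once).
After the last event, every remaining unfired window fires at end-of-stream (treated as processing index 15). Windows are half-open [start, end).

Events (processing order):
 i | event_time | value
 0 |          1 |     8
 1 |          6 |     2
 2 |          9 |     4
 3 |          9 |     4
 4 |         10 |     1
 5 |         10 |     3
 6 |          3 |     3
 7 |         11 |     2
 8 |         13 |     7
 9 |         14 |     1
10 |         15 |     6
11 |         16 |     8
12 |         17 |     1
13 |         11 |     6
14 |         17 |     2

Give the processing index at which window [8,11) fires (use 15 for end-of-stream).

i=0 t=1 v=8: → [0,3); WM=−∞
i=1 t=6 v=2: → [6,9),[4,7); WM=6; [0,3) fires=8
i=2 t=9 v=4: → [8,11); WM=6
i=3 t=9 v=4: → [8,11); WM=9; [4,7) fires=2 [6,9) fires=2
i=4 t=10 v=1: → [10,13),[8,11); WM=9
i=5 t=10 v=3: → [10,13),[8,11); WM=10
i=6 t=3 v=3: DROP (t<10-4); WM=10
i=7 t=11 v=2: → [10,13); WM=11; [8,11) fires=4
i=8 t=13 v=7: → [12,15); WM=11
i=9 t=14 v=1: → [14,17),[12,15); WM=14; [10,13) fires=3
i=10 t=15 v=6: → [14,17); WM=14
i=11 t=16 v=8: → [16,19),[14,17); WM=16; [12,15) fires=7
i=12 t=17 v=1: → [16,19); WM=16
i=13 t=11 v=6: DROP (t<16-4); WM=17; [14,17) fires=8
i=14 t=17 v=2: → [16,19); WM=17

7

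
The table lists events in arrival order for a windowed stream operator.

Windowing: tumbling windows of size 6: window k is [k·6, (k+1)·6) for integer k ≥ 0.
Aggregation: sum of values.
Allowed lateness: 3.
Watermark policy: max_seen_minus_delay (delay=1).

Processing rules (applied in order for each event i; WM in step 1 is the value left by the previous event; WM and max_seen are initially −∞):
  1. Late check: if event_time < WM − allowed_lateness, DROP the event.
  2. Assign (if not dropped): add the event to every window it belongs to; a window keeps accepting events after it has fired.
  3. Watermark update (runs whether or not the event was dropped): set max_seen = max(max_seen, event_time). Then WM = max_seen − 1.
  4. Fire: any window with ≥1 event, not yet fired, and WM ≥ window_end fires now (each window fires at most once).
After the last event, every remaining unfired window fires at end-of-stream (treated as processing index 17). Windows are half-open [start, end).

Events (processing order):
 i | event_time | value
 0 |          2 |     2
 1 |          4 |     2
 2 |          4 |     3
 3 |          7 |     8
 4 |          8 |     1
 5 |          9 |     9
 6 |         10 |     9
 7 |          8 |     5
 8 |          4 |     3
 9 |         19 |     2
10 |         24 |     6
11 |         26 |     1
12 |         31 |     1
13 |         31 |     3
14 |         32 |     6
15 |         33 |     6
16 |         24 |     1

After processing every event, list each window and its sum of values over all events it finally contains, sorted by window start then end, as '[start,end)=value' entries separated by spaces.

[0,6)=7 [6,12)=32 [18,24)=2 [24,30)=7 [30,36)=16

i=0 t=2 v=2: → [0,6); WM=1
i=1 t=4 v=2: → [0,6); WM=3
i=2 t=4 v=3: → [0,6); WM=3
i=3 t=7 v=8: → [6,12); WM=6; [0,6) fires=7
i=4 t=8 v=1: → [6,12); WM=7
i=5 t=9 v=9: → [6,12); WM=8
i=6 t=10 v=9: → [6,12); WM=9
i=7 t=8 v=5: → [6,12); WM=9
i=8 t=4 v=3: DROP (t<9-3); WM=9
i=9 t=19 v=2: → [18,24); WM=18; [6,12) fires=32
i=10 t=24 v=6: → [24,30); WM=23
i=11 t=26 v=1: → [24,30); WM=25; [18,24) fires=2
i=12 t=31 v=1: → [30,36); WM=30; [24,30) fires=7
i=13 t=31 v=3: → [30,36); WM=30
i=14 t=32 v=6: → [30,36); WM=31
i=15 t=33 v=6: → [30,36); WM=32
i=16 t=24 v=1: DROP (t<32-3); WM=32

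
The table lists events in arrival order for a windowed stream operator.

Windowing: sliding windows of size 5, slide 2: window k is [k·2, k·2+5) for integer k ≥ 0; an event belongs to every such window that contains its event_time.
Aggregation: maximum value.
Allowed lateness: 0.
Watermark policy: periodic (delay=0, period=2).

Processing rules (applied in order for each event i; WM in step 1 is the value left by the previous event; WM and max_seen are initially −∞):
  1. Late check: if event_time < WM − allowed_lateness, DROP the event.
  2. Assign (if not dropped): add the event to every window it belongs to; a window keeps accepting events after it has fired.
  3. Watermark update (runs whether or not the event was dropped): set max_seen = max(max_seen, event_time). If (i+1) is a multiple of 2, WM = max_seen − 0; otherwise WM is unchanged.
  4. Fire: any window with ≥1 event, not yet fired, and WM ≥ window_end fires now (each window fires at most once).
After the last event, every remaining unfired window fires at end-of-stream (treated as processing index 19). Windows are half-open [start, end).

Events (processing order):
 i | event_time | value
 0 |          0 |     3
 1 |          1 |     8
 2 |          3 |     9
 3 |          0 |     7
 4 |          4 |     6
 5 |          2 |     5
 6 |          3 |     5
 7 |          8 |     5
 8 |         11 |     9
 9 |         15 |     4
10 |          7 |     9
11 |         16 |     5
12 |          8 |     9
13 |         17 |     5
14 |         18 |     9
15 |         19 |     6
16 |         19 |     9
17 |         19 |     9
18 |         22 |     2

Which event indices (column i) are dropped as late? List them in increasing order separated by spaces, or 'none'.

i=0 t=0 v=3: → [0,5); WM=−∞
i=1 t=1 v=8: → [0,5); WM=1
i=2 t=3 v=9: → [2,7),[0,5); WM=1
i=3 t=0 v=7: DROP (t<1-0); WM=3
i=4 t=4 v=6: → [4,9),[2,7),[0,5); WM=3
i=5 t=2 v=5: DROP (t<3-0); WM=4
i=6 t=3 v=5: DROP (t<4-0); WM=4
i=7 t=8 v=5: → [8,13),[6,11),[4,9); WM=8; [0,5) fires=9 [2,7) fires=9
i=8 t=11 v=9: → [10,15),[8,13); WM=8
i=9 t=15 v=4: → [14,19),[12,17); WM=15; [4,9) fires=6 [6,11) fires=5 [8,13) fires=9 [10,15) fires=9
i=10 t=7 v=9: DROP (t<15-0); WM=15
i=11 t=16 v=5: → [16,21),[14,19),[12,17); WM=16
i=12 t=8 v=9: DROP (t<16-0); WM=16
i=13 t=17 v=5: → [16,21),[14,19); WM=17; [12,17) fires=5
i=14 t=18 v=9: → [18,23),[16,21),[14,19); WM=17
i=15 t=19 v=6: → [18,23),[16,21); WM=19; [14,19) fires=9
i=16 t=19 v=9: → [18,23),[16,21); WM=19
i=17 t=19 v=9: → [18,23),[16,21); WM=19
i=18 t=22 v=2: → [22,27),[20,25),[18,23); WM=19

3 5 6 10 12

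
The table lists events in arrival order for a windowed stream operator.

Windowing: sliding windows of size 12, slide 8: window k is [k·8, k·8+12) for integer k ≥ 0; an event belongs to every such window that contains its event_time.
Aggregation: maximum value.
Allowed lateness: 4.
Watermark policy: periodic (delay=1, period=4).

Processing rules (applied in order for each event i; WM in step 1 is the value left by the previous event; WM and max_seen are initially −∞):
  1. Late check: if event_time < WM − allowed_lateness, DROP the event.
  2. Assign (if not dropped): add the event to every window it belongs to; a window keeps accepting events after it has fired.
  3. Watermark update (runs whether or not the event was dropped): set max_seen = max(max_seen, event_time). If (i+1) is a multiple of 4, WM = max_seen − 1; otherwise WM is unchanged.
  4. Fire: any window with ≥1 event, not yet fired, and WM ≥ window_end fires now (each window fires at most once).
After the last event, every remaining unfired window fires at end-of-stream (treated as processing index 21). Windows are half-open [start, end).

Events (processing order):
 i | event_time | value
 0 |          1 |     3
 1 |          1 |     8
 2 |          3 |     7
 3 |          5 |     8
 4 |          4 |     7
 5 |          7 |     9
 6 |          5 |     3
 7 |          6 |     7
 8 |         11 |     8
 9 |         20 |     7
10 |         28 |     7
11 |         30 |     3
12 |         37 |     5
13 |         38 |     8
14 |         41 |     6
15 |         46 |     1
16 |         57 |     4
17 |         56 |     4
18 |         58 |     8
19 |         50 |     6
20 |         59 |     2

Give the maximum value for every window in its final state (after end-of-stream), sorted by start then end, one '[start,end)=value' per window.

i=0 t=1 v=3: → [0,12); WM=−∞
i=1 t=1 v=8: → [0,12); WM=−∞
i=2 t=3 v=7: → [0,12); WM=−∞
i=3 t=5 v=8: → [0,12); WM=4
i=4 t=4 v=7: → [0,12); WM=4
i=5 t=7 v=9: → [0,12); WM=4
i=6 t=5 v=3: → [0,12); WM=4
i=7 t=6 v=7: → [0,12); WM=6
i=8 t=11 v=8: → [8,20),[0,12); WM=6
i=9 t=20 v=7: → [16,28); WM=6
i=10 t=28 v=7: → [24,36); WM=6
i=11 t=30 v=3: → [24,36); WM=29; [0,12) fires=9 [8,20) fires=8 [16,28) fires=7
i=12 t=37 v=5: → [32,44); WM=29
i=13 t=38 v=8: → [32,44); WM=29
i=14 t=41 v=6: → [40,52),[32,44); WM=29
i=15 t=46 v=1: → [40,52); WM=45; [24,36) fires=7 [32,44) fires=8
i=16 t=57 v=4: → [56,68),[48,60); WM=45
i=17 t=56 v=4: → [56,68),[48,60); WM=45
i=18 t=58 v=8: → [56,68),[48,60); WM=45
i=19 t=50 v=6: → [48,60),[40,52); WM=57; [40,52) fires=6
i=20 t=59 v=2: → [56,68),[48,60); WM=57

[0,12)=9 [8,20)=8 [16,28)=7 [24,36)=7 [32,44)=8 [40,52)=6 [48,60)=8 [56,68)=8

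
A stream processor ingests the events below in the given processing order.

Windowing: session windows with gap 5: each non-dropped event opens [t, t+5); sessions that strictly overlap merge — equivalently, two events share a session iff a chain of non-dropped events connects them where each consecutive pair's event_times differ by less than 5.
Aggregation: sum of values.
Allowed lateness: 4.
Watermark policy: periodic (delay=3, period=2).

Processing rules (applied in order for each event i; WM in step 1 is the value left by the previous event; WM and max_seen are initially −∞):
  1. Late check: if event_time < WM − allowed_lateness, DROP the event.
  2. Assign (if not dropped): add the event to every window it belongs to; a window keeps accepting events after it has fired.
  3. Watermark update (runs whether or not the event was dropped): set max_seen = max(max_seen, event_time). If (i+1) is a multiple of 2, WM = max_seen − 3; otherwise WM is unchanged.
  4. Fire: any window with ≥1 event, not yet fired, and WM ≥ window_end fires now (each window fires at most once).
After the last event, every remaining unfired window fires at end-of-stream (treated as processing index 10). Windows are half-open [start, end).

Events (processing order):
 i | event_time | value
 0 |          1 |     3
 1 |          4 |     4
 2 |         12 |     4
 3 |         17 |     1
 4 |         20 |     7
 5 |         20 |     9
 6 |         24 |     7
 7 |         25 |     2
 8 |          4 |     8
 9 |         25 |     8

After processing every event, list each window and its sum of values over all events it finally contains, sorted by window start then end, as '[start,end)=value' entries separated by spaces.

[1,9)=7 [12,17)=4 [17,30)=34

i=0 t=1 v=3: → [1,6); WM=−∞
i=1 t=4 v=4: → [1,9); WM=1
i=2 t=12 v=4: → [12,17); WM=1
i=3 t=17 v=1: → [17,22); WM=14
i=4 t=20 v=7: → [17,25); WM=14
i=5 t=20 v=9: → [17,25); WM=17
i=6 t=24 v=7: → [17,29); WM=17
i=7 t=25 v=2: → [17,30); WM=22
i=8 t=4 v=8: DROP (t<22-4); WM=22
i=9 t=25 v=8: → [17,30); WM=22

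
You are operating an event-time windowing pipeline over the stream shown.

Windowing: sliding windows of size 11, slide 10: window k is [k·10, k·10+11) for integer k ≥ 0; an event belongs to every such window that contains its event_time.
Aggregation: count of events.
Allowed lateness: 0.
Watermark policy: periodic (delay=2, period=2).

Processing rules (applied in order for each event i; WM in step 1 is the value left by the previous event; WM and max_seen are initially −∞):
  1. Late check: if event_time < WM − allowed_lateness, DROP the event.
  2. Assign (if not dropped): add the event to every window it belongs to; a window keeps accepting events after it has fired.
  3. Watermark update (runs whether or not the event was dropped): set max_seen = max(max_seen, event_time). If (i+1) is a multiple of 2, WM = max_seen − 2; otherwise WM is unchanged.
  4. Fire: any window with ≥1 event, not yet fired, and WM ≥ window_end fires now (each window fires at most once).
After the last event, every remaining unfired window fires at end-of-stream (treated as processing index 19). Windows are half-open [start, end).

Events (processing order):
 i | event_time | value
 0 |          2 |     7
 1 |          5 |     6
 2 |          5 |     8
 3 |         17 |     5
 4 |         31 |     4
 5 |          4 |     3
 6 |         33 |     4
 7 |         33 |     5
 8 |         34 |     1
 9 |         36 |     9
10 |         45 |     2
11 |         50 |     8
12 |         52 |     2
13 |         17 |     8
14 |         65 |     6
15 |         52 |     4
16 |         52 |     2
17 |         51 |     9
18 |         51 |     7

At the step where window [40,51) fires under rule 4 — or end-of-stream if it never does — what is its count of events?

i=0 t=2 v=7: → [0,11); WM=−∞
i=1 t=5 v=6: → [0,11); WM=3
i=2 t=5 v=8: → [0,11); WM=3
i=3 t=17 v=5: → [10,21); WM=15; [0,11) fires=3
i=4 t=31 v=4: → [30,41); WM=15
i=5 t=4 v=3: DROP (t<15-0); WM=29; [10,21) fires=1
i=6 t=33 v=4: → [30,41); WM=29
i=7 t=33 v=5: → [30,41); WM=31
i=8 t=34 v=1: → [30,41); WM=31
i=9 t=36 v=9: → [30,41); WM=34
i=10 t=45 v=2: → [40,51); WM=34
i=11 t=50 v=8: → [50,61),[40,51); WM=48; [30,41) fires=5
i=12 t=52 v=2: → [50,61); WM=48
i=13 t=17 v=8: DROP (t<48-0); WM=50
i=14 t=65 v=6: → [60,71); WM=50
i=15 t=52 v=4: → [50,61); WM=63; [40,51) fires=2 [50,61) fires=3
i=16 t=52 v=2: DROP (t<63-0); WM=63
i=17 t=51 v=9: DROP (t<63-0); WM=63
i=18 t=51 v=7: DROP (t<63-0); WM=63

2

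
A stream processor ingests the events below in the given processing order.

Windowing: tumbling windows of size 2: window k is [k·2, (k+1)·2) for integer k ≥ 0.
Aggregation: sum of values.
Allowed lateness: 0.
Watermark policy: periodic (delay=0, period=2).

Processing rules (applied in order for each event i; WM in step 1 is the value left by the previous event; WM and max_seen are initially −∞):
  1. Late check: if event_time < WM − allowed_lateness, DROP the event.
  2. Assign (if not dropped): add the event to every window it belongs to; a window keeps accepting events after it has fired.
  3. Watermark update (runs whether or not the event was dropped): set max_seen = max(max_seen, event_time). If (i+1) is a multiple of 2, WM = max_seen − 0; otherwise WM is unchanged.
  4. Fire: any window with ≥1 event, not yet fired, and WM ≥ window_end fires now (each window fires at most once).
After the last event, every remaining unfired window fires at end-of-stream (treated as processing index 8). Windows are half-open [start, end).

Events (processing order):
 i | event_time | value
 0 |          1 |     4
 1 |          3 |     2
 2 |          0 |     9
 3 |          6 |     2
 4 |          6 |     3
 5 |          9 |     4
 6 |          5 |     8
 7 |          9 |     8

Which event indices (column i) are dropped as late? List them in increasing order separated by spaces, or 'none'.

2 6

i=0 t=1 v=4: → [0,2); WM=−∞
i=1 t=3 v=2: → [2,4); WM=3; [0,2) fires=4
i=2 t=0 v=9: DROP (t<3-0); WM=3
i=3 t=6 v=2: → [6,8); WM=6; [2,4) fires=2
i=4 t=6 v=3: → [6,8); WM=6
i=5 t=9 v=4: → [8,10); WM=9; [6,8) fires=5
i=6 t=5 v=8: DROP (t<9-0); WM=9
i=7 t=9 v=8: → [8,10); WM=9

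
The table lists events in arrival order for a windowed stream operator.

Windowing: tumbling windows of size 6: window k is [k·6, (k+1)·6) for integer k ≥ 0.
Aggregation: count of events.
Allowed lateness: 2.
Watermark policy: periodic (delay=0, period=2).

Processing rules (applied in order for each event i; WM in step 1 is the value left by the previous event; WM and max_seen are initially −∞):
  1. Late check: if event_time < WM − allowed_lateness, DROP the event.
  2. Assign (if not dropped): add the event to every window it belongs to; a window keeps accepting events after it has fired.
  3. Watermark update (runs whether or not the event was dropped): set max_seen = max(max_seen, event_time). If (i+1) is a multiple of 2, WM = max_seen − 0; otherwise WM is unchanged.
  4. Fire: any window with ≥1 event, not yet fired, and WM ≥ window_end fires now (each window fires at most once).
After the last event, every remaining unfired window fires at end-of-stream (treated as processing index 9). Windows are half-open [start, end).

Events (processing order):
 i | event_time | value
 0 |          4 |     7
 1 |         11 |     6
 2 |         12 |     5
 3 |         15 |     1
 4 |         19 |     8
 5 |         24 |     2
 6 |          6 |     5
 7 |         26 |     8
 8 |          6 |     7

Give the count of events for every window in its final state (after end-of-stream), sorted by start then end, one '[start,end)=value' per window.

[0,6)=1 [6,12)=1 [12,18)=2 [18,24)=1 [24,30)=2

i=0 t=4 v=7: → [0,6); WM=−∞
i=1 t=11 v=6: → [6,12); WM=11; [0,6) fires=1
i=2 t=12 v=5: → [12,18); WM=11
i=3 t=15 v=1: → [12,18); WM=15; [6,12) fires=1
i=4 t=19 v=8: → [18,24); WM=15
i=5 t=24 v=2: → [24,30); WM=24; [12,18) fires=2 [18,24) fires=1
i=6 t=6 v=5: DROP (t<24-2); WM=24
i=7 t=26 v=8: → [24,30); WM=26
i=8 t=6 v=7: DROP (t<26-2); WM=26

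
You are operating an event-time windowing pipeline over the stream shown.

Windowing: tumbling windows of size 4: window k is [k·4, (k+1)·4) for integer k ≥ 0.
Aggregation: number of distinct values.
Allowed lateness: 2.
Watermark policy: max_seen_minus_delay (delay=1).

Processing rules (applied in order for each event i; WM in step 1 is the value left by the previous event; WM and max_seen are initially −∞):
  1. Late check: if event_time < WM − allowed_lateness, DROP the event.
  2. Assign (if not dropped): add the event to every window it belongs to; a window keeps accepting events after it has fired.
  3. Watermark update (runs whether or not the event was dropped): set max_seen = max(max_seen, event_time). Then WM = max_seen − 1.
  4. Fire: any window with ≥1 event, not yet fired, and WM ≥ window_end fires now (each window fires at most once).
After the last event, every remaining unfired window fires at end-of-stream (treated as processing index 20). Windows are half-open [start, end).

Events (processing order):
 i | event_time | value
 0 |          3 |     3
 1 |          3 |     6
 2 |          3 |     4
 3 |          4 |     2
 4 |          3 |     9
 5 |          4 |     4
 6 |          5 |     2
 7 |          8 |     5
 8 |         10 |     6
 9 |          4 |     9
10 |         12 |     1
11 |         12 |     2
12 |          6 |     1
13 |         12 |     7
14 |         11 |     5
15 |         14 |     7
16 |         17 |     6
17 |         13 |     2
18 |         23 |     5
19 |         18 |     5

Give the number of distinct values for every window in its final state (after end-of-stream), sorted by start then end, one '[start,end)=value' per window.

[0,4)=4 [4,8)=2 [8,12)=2 [12,16)=3 [16,20)=1 [20,24)=1

i=0 t=3 v=3: → [0,4); WM=2
i=1 t=3 v=6: → [0,4); WM=2
i=2 t=3 v=4: → [0,4); WM=2
i=3 t=4 v=2: → [4,8); WM=3
i=4 t=3 v=9: → [0,4); WM=3
i=5 t=4 v=4: → [4,8); WM=3
i=6 t=5 v=2: → [4,8); WM=4; [0,4) fires=4
i=7 t=8 v=5: → [8,12); WM=7
i=8 t=10 v=6: → [8,12); WM=9; [4,8) fires=2
i=9 t=4 v=9: DROP (t<9-2); WM=9
i=10 t=12 v=1: → [12,16); WM=11
i=11 t=12 v=2: → [12,16); WM=11
i=12 t=6 v=1: DROP (t<11-2); WM=11
i=13 t=12 v=7: → [12,16); WM=11
i=14 t=11 v=5: → [8,12); WM=11
i=15 t=14 v=7: → [12,16); WM=13; [8,12) fires=2
i=16 t=17 v=6: → [16,20); WM=16; [12,16) fires=3
i=17 t=13 v=2: DROP (t<16-2); WM=16
i=18 t=23 v=5: → [20,24); WM=22; [16,20) fires=1
i=19 t=18 v=5: DROP (t<22-2); WM=22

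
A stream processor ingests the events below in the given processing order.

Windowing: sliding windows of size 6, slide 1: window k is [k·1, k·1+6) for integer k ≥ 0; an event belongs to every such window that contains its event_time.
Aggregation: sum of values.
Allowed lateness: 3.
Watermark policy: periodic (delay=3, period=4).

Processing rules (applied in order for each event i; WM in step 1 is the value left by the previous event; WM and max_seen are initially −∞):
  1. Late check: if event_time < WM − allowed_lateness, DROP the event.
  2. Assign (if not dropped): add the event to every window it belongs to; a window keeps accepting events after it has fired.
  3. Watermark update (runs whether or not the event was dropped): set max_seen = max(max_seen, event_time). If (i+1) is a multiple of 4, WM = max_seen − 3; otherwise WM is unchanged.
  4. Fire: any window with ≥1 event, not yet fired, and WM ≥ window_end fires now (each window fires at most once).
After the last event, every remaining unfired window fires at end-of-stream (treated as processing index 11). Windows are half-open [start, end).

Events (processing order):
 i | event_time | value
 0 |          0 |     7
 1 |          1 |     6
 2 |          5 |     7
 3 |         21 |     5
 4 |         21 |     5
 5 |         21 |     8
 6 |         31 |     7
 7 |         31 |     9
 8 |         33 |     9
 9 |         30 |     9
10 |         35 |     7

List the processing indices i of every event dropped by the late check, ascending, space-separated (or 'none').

i=0 t=0 v=7: → [0,6); WM=−∞
i=1 t=1 v=6: → [1,7),[0,6); WM=−∞
i=2 t=5 v=7: → [5,11),[4,10),[3,9),[2,8),[1,7),[0,6); WM=−∞
i=3 t=21 v=5: → [21,27),[20,26),[19,25),[18,24),[17,23),[16,22); WM=18; [0,6) fires=20 [1,7) fires=13 [2,8) fires=7 [3,9) fires=7 [4,10) fires=7 [5,11) fires=7
i=4 t=21 v=5: → [21,27),[20,26),[19,25),[18,24),[17,23),[16,22); WM=18
i=5 t=21 v=8: → [21,27),[20,26),[19,25),[18,24),[17,23),[16,22); WM=18
i=6 t=31 v=7: → [31,37),[30,36),[29,35),[28,34),[27,33),[26,32); WM=18
i=7 t=31 v=9: → [31,37),[30,36),[29,35),[28,34),[27,33),[26,32); WM=28; [16,22) fires=18 [17,23) fires=18 [18,24) fires=18 [19,25) fires=18 [20,26) fires=18 [21,27) fires=18
i=8 t=33 v=9: → [33,39),[32,38),[31,37),[30,36),[29,35),[28,34); WM=28
i=9 t=30 v=9: → [30,36),[29,35),[28,34),[27,33),[26,32),[25,31); WM=28
i=10 t=35 v=7: → [35,41),[34,40),[33,39),[32,38),[31,37),[30,36); WM=28

none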